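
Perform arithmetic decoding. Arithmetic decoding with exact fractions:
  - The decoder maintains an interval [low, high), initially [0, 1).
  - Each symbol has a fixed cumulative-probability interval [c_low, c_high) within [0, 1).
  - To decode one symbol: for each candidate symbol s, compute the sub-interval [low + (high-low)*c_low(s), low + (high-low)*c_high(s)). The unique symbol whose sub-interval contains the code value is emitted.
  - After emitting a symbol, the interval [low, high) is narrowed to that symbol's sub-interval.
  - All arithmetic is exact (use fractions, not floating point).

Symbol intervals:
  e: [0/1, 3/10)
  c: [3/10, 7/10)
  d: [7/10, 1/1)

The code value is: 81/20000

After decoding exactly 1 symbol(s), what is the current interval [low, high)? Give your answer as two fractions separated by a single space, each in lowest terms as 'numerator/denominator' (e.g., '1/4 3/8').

Step 1: interval [0/1, 1/1), width = 1/1 - 0/1 = 1/1
  'e': [0/1 + 1/1*0/1, 0/1 + 1/1*3/10) = [0/1, 3/10) <- contains code 81/20000
  'c': [0/1 + 1/1*3/10, 0/1 + 1/1*7/10) = [3/10, 7/10)
  'd': [0/1 + 1/1*7/10, 0/1 + 1/1*1/1) = [7/10, 1/1)
  emit 'e', narrow to [0/1, 3/10)

Answer: 0/1 3/10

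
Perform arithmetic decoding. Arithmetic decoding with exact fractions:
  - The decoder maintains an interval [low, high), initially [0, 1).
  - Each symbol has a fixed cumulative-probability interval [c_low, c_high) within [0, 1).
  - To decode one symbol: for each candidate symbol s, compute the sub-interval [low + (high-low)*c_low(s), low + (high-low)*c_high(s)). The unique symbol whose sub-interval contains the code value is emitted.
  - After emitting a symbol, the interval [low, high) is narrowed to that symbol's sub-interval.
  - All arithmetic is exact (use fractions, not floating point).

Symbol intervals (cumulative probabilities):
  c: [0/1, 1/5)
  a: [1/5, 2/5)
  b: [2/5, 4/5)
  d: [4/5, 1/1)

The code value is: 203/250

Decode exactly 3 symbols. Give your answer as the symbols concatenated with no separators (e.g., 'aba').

Answer: dca

Derivation:
Step 1: interval [0/1, 1/1), width = 1/1 - 0/1 = 1/1
  'c': [0/1 + 1/1*0/1, 0/1 + 1/1*1/5) = [0/1, 1/5)
  'a': [0/1 + 1/1*1/5, 0/1 + 1/1*2/5) = [1/5, 2/5)
  'b': [0/1 + 1/1*2/5, 0/1 + 1/1*4/5) = [2/5, 4/5)
  'd': [0/1 + 1/1*4/5, 0/1 + 1/1*1/1) = [4/5, 1/1) <- contains code 203/250
  emit 'd', narrow to [4/5, 1/1)
Step 2: interval [4/5, 1/1), width = 1/1 - 4/5 = 1/5
  'c': [4/5 + 1/5*0/1, 4/5 + 1/5*1/5) = [4/5, 21/25) <- contains code 203/250
  'a': [4/5 + 1/5*1/5, 4/5 + 1/5*2/5) = [21/25, 22/25)
  'b': [4/5 + 1/5*2/5, 4/5 + 1/5*4/5) = [22/25, 24/25)
  'd': [4/5 + 1/5*4/5, 4/5 + 1/5*1/1) = [24/25, 1/1)
  emit 'c', narrow to [4/5, 21/25)
Step 3: interval [4/5, 21/25), width = 21/25 - 4/5 = 1/25
  'c': [4/5 + 1/25*0/1, 4/5 + 1/25*1/5) = [4/5, 101/125)
  'a': [4/5 + 1/25*1/5, 4/5 + 1/25*2/5) = [101/125, 102/125) <- contains code 203/250
  'b': [4/5 + 1/25*2/5, 4/5 + 1/25*4/5) = [102/125, 104/125)
  'd': [4/5 + 1/25*4/5, 4/5 + 1/25*1/1) = [104/125, 21/25)
  emit 'a', narrow to [101/125, 102/125)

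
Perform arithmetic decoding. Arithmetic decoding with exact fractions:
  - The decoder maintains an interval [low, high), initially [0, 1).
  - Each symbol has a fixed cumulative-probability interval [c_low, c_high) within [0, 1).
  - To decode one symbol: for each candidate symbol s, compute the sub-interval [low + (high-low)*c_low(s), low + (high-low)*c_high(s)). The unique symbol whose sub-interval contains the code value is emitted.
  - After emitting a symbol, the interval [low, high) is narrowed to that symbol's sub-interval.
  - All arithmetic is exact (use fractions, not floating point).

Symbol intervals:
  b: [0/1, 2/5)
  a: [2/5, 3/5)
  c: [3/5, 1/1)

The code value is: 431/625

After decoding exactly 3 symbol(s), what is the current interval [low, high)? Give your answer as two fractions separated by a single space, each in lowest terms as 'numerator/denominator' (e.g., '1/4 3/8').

Answer: 83/125 87/125

Derivation:
Step 1: interval [0/1, 1/1), width = 1/1 - 0/1 = 1/1
  'b': [0/1 + 1/1*0/1, 0/1 + 1/1*2/5) = [0/1, 2/5)
  'a': [0/1 + 1/1*2/5, 0/1 + 1/1*3/5) = [2/5, 3/5)
  'c': [0/1 + 1/1*3/5, 0/1 + 1/1*1/1) = [3/5, 1/1) <- contains code 431/625
  emit 'c', narrow to [3/5, 1/1)
Step 2: interval [3/5, 1/1), width = 1/1 - 3/5 = 2/5
  'b': [3/5 + 2/5*0/1, 3/5 + 2/5*2/5) = [3/5, 19/25) <- contains code 431/625
  'a': [3/5 + 2/5*2/5, 3/5 + 2/5*3/5) = [19/25, 21/25)
  'c': [3/5 + 2/5*3/5, 3/5 + 2/5*1/1) = [21/25, 1/1)
  emit 'b', narrow to [3/5, 19/25)
Step 3: interval [3/5, 19/25), width = 19/25 - 3/5 = 4/25
  'b': [3/5 + 4/25*0/1, 3/5 + 4/25*2/5) = [3/5, 83/125)
  'a': [3/5 + 4/25*2/5, 3/5 + 4/25*3/5) = [83/125, 87/125) <- contains code 431/625
  'c': [3/5 + 4/25*3/5, 3/5 + 4/25*1/1) = [87/125, 19/25)
  emit 'a', narrow to [83/125, 87/125)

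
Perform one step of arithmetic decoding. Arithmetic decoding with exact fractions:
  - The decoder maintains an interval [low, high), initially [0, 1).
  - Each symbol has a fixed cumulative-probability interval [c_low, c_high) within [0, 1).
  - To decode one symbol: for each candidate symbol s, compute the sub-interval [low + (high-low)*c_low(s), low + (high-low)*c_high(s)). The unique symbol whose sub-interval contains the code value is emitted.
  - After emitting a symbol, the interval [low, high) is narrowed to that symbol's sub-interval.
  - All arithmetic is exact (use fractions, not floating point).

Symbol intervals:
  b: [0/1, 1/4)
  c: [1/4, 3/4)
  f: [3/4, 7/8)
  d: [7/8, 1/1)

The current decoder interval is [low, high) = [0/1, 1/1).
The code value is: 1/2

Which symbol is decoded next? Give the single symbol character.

Interval width = high − low = 1/1 − 0/1 = 1/1
Scaled code = (code − low) / width = (1/2 − 0/1) / 1/1 = 1/2
  b: [0/1, 1/4) 
  c: [1/4, 3/4) ← scaled code falls here ✓
  f: [3/4, 7/8) 
  d: [7/8, 1/1) 

Answer: c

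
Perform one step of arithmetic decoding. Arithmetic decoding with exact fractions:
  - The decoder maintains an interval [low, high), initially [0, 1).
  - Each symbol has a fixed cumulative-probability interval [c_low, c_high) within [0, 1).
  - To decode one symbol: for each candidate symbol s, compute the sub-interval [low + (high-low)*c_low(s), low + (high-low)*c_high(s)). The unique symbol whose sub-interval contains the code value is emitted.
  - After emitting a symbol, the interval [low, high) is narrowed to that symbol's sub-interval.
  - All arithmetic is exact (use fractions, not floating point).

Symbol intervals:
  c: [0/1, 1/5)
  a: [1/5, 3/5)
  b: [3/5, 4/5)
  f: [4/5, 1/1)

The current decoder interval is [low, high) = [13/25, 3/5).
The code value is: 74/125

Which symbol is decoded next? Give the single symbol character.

Interval width = high − low = 3/5 − 13/25 = 2/25
Scaled code = (code − low) / width = (74/125 − 13/25) / 2/25 = 9/10
  c: [0/1, 1/5) 
  a: [1/5, 3/5) 
  b: [3/5, 4/5) 
  f: [4/5, 1/1) ← scaled code falls here ✓

Answer: f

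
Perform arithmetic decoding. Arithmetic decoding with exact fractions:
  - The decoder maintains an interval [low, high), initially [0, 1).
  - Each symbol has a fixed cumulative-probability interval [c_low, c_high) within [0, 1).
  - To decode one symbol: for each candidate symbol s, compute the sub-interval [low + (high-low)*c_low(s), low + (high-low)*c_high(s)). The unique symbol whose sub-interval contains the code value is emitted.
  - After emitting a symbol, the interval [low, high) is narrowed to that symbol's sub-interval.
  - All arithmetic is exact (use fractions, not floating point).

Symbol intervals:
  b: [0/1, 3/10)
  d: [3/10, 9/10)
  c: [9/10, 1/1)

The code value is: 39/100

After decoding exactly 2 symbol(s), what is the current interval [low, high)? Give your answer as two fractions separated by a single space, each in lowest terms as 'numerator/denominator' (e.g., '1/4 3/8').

Answer: 3/10 12/25

Derivation:
Step 1: interval [0/1, 1/1), width = 1/1 - 0/1 = 1/1
  'b': [0/1 + 1/1*0/1, 0/1 + 1/1*3/10) = [0/1, 3/10)
  'd': [0/1 + 1/1*3/10, 0/1 + 1/1*9/10) = [3/10, 9/10) <- contains code 39/100
  'c': [0/1 + 1/1*9/10, 0/1 + 1/1*1/1) = [9/10, 1/1)
  emit 'd', narrow to [3/10, 9/10)
Step 2: interval [3/10, 9/10), width = 9/10 - 3/10 = 3/5
  'b': [3/10 + 3/5*0/1, 3/10 + 3/5*3/10) = [3/10, 12/25) <- contains code 39/100
  'd': [3/10 + 3/5*3/10, 3/10 + 3/5*9/10) = [12/25, 21/25)
  'c': [3/10 + 3/5*9/10, 3/10 + 3/5*1/1) = [21/25, 9/10)
  emit 'b', narrow to [3/10, 12/25)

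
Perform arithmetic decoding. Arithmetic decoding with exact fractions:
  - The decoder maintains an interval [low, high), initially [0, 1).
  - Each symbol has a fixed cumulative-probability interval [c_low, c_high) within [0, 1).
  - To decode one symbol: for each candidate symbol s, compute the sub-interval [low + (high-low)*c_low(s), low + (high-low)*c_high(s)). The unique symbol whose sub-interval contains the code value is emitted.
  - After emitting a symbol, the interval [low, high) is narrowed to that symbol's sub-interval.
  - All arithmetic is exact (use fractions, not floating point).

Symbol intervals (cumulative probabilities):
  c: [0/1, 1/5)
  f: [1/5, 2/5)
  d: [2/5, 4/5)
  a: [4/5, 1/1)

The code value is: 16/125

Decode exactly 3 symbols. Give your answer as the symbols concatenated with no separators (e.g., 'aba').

Step 1: interval [0/1, 1/1), width = 1/1 - 0/1 = 1/1
  'c': [0/1 + 1/1*0/1, 0/1 + 1/1*1/5) = [0/1, 1/5) <- contains code 16/125
  'f': [0/1 + 1/1*1/5, 0/1 + 1/1*2/5) = [1/5, 2/5)
  'd': [0/1 + 1/1*2/5, 0/1 + 1/1*4/5) = [2/5, 4/5)
  'a': [0/1 + 1/1*4/5, 0/1 + 1/1*1/1) = [4/5, 1/1)
  emit 'c', narrow to [0/1, 1/5)
Step 2: interval [0/1, 1/5), width = 1/5 - 0/1 = 1/5
  'c': [0/1 + 1/5*0/1, 0/1 + 1/5*1/5) = [0/1, 1/25)
  'f': [0/1 + 1/5*1/5, 0/1 + 1/5*2/5) = [1/25, 2/25)
  'd': [0/1 + 1/5*2/5, 0/1 + 1/5*4/5) = [2/25, 4/25) <- contains code 16/125
  'a': [0/1 + 1/5*4/5, 0/1 + 1/5*1/1) = [4/25, 1/5)
  emit 'd', narrow to [2/25, 4/25)
Step 3: interval [2/25, 4/25), width = 4/25 - 2/25 = 2/25
  'c': [2/25 + 2/25*0/1, 2/25 + 2/25*1/5) = [2/25, 12/125)
  'f': [2/25 + 2/25*1/5, 2/25 + 2/25*2/5) = [12/125, 14/125)
  'd': [2/25 + 2/25*2/5, 2/25 + 2/25*4/5) = [14/125, 18/125) <- contains code 16/125
  'a': [2/25 + 2/25*4/5, 2/25 + 2/25*1/1) = [18/125, 4/25)
  emit 'd', narrow to [14/125, 18/125)

Answer: cdd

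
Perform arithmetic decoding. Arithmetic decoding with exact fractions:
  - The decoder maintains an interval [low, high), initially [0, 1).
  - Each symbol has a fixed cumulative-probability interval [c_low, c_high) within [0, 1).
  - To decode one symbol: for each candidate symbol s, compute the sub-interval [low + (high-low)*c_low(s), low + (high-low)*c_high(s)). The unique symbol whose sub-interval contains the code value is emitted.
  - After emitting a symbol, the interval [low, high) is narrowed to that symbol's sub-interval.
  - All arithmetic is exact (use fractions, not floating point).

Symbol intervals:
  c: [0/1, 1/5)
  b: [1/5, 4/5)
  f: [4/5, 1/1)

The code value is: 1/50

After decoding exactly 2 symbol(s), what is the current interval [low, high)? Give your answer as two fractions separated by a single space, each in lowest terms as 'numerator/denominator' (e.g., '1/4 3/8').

Step 1: interval [0/1, 1/1), width = 1/1 - 0/1 = 1/1
  'c': [0/1 + 1/1*0/1, 0/1 + 1/1*1/5) = [0/1, 1/5) <- contains code 1/50
  'b': [0/1 + 1/1*1/5, 0/1 + 1/1*4/5) = [1/5, 4/5)
  'f': [0/1 + 1/1*4/5, 0/1 + 1/1*1/1) = [4/5, 1/1)
  emit 'c', narrow to [0/1, 1/5)
Step 2: interval [0/1, 1/5), width = 1/5 - 0/1 = 1/5
  'c': [0/1 + 1/5*0/1, 0/1 + 1/5*1/5) = [0/1, 1/25) <- contains code 1/50
  'b': [0/1 + 1/5*1/5, 0/1 + 1/5*4/5) = [1/25, 4/25)
  'f': [0/1 + 1/5*4/5, 0/1 + 1/5*1/1) = [4/25, 1/5)
  emit 'c', narrow to [0/1, 1/25)

Answer: 0/1 1/25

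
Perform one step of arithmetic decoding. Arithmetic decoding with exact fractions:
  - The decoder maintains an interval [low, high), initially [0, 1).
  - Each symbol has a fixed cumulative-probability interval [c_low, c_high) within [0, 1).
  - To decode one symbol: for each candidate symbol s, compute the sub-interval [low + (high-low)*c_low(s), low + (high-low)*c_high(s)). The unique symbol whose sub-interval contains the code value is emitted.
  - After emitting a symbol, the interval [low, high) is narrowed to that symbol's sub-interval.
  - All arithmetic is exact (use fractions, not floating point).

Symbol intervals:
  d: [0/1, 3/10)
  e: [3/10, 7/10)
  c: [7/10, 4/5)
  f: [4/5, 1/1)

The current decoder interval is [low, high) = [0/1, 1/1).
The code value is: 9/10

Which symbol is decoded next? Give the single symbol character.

Answer: f

Derivation:
Interval width = high − low = 1/1 − 0/1 = 1/1
Scaled code = (code − low) / width = (9/10 − 0/1) / 1/1 = 9/10
  d: [0/1, 3/10) 
  e: [3/10, 7/10) 
  c: [7/10, 4/5) 
  f: [4/5, 1/1) ← scaled code falls here ✓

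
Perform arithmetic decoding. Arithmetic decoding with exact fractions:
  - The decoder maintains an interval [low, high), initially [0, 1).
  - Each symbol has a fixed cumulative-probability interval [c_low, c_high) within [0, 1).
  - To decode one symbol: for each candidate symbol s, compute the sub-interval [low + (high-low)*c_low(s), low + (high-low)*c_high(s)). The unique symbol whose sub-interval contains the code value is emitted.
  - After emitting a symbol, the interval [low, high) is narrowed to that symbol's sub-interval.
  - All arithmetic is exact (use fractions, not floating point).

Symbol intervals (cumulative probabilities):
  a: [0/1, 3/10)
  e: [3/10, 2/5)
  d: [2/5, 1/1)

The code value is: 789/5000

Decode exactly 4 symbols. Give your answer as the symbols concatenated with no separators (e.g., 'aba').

Step 1: interval [0/1, 1/1), width = 1/1 - 0/1 = 1/1
  'a': [0/1 + 1/1*0/1, 0/1 + 1/1*3/10) = [0/1, 3/10) <- contains code 789/5000
  'e': [0/1 + 1/1*3/10, 0/1 + 1/1*2/5) = [3/10, 2/5)
  'd': [0/1 + 1/1*2/5, 0/1 + 1/1*1/1) = [2/5, 1/1)
  emit 'a', narrow to [0/1, 3/10)
Step 2: interval [0/1, 3/10), width = 3/10 - 0/1 = 3/10
  'a': [0/1 + 3/10*0/1, 0/1 + 3/10*3/10) = [0/1, 9/100)
  'e': [0/1 + 3/10*3/10, 0/1 + 3/10*2/5) = [9/100, 3/25)
  'd': [0/1 + 3/10*2/5, 0/1 + 3/10*1/1) = [3/25, 3/10) <- contains code 789/5000
  emit 'd', narrow to [3/25, 3/10)
Step 3: interval [3/25, 3/10), width = 3/10 - 3/25 = 9/50
  'a': [3/25 + 9/50*0/1, 3/25 + 9/50*3/10) = [3/25, 87/500) <- contains code 789/5000
  'e': [3/25 + 9/50*3/10, 3/25 + 9/50*2/5) = [87/500, 24/125)
  'd': [3/25 + 9/50*2/5, 3/25 + 9/50*1/1) = [24/125, 3/10)
  emit 'a', narrow to [3/25, 87/500)
Step 4: interval [3/25, 87/500), width = 87/500 - 3/25 = 27/500
  'a': [3/25 + 27/500*0/1, 3/25 + 27/500*3/10) = [3/25, 681/5000)
  'e': [3/25 + 27/500*3/10, 3/25 + 27/500*2/5) = [681/5000, 177/1250)
  'd': [3/25 + 27/500*2/5, 3/25 + 27/500*1/1) = [177/1250, 87/500) <- contains code 789/5000
  emit 'd', narrow to [177/1250, 87/500)

Answer: adad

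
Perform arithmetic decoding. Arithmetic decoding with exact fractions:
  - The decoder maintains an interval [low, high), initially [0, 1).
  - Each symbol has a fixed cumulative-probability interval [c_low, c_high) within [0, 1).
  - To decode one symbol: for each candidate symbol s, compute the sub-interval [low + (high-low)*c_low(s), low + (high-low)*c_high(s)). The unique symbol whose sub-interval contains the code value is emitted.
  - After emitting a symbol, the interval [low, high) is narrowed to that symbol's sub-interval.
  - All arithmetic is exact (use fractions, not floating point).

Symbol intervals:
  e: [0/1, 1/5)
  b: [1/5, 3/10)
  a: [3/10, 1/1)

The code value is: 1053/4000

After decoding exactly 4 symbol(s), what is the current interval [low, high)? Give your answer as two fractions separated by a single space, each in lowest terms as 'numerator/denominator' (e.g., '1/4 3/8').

Step 1: interval [0/1, 1/1), width = 1/1 - 0/1 = 1/1
  'e': [0/1 + 1/1*0/1, 0/1 + 1/1*1/5) = [0/1, 1/5)
  'b': [0/1 + 1/1*1/5, 0/1 + 1/1*3/10) = [1/5, 3/10) <- contains code 1053/4000
  'a': [0/1 + 1/1*3/10, 0/1 + 1/1*1/1) = [3/10, 1/1)
  emit 'b', narrow to [1/5, 3/10)
Step 2: interval [1/5, 3/10), width = 3/10 - 1/5 = 1/10
  'e': [1/5 + 1/10*0/1, 1/5 + 1/10*1/5) = [1/5, 11/50)
  'b': [1/5 + 1/10*1/5, 1/5 + 1/10*3/10) = [11/50, 23/100)
  'a': [1/5 + 1/10*3/10, 1/5 + 1/10*1/1) = [23/100, 3/10) <- contains code 1053/4000
  emit 'a', narrow to [23/100, 3/10)
Step 3: interval [23/100, 3/10), width = 3/10 - 23/100 = 7/100
  'e': [23/100 + 7/100*0/1, 23/100 + 7/100*1/5) = [23/100, 61/250)
  'b': [23/100 + 7/100*1/5, 23/100 + 7/100*3/10) = [61/250, 251/1000)
  'a': [23/100 + 7/100*3/10, 23/100 + 7/100*1/1) = [251/1000, 3/10) <- contains code 1053/4000
  emit 'a', narrow to [251/1000, 3/10)
Step 4: interval [251/1000, 3/10), width = 3/10 - 251/1000 = 49/1000
  'e': [251/1000 + 49/1000*0/1, 251/1000 + 49/1000*1/5) = [251/1000, 163/625)
  'b': [251/1000 + 49/1000*1/5, 251/1000 + 49/1000*3/10) = [163/625, 2657/10000) <- contains code 1053/4000
  'a': [251/1000 + 49/1000*3/10, 251/1000 + 49/1000*1/1) = [2657/10000, 3/10)
  emit 'b', narrow to [163/625, 2657/10000)

Answer: 163/625 2657/10000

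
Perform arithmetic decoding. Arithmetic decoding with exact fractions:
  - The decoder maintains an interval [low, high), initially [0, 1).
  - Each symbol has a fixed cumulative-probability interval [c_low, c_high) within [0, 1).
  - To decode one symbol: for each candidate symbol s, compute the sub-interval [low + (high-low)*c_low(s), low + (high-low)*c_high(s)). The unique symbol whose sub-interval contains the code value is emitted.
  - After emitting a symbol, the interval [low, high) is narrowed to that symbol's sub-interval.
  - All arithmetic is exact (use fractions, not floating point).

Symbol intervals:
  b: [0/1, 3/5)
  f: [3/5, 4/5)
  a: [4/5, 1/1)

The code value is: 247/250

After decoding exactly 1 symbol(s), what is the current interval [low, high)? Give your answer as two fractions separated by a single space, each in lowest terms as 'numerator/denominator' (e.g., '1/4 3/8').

Step 1: interval [0/1, 1/1), width = 1/1 - 0/1 = 1/1
  'b': [0/1 + 1/1*0/1, 0/1 + 1/1*3/5) = [0/1, 3/5)
  'f': [0/1 + 1/1*3/5, 0/1 + 1/1*4/5) = [3/5, 4/5)
  'a': [0/1 + 1/1*4/5, 0/1 + 1/1*1/1) = [4/5, 1/1) <- contains code 247/250
  emit 'a', narrow to [4/5, 1/1)

Answer: 4/5 1/1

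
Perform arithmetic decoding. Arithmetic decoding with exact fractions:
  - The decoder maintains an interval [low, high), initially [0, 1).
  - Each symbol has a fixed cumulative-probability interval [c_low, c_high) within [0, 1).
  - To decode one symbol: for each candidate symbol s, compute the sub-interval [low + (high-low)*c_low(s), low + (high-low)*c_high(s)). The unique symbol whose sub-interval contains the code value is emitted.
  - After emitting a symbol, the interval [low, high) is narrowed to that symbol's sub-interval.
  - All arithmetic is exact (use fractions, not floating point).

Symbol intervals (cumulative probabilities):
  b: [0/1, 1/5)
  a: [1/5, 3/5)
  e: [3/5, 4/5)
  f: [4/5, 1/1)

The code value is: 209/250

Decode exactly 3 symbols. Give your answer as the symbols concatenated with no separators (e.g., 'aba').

Answer: fbf

Derivation:
Step 1: interval [0/1, 1/1), width = 1/1 - 0/1 = 1/1
  'b': [0/1 + 1/1*0/1, 0/1 + 1/1*1/5) = [0/1, 1/5)
  'a': [0/1 + 1/1*1/5, 0/1 + 1/1*3/5) = [1/5, 3/5)
  'e': [0/1 + 1/1*3/5, 0/1 + 1/1*4/5) = [3/5, 4/5)
  'f': [0/1 + 1/1*4/5, 0/1 + 1/1*1/1) = [4/5, 1/1) <- contains code 209/250
  emit 'f', narrow to [4/5, 1/1)
Step 2: interval [4/5, 1/1), width = 1/1 - 4/5 = 1/5
  'b': [4/5 + 1/5*0/1, 4/5 + 1/5*1/5) = [4/5, 21/25) <- contains code 209/250
  'a': [4/5 + 1/5*1/5, 4/5 + 1/5*3/5) = [21/25, 23/25)
  'e': [4/5 + 1/5*3/5, 4/5 + 1/5*4/5) = [23/25, 24/25)
  'f': [4/5 + 1/5*4/5, 4/5 + 1/5*1/1) = [24/25, 1/1)
  emit 'b', narrow to [4/5, 21/25)
Step 3: interval [4/5, 21/25), width = 21/25 - 4/5 = 1/25
  'b': [4/5 + 1/25*0/1, 4/5 + 1/25*1/5) = [4/5, 101/125)
  'a': [4/5 + 1/25*1/5, 4/5 + 1/25*3/5) = [101/125, 103/125)
  'e': [4/5 + 1/25*3/5, 4/5 + 1/25*4/5) = [103/125, 104/125)
  'f': [4/5 + 1/25*4/5, 4/5 + 1/25*1/1) = [104/125, 21/25) <- contains code 209/250
  emit 'f', narrow to [104/125, 21/25)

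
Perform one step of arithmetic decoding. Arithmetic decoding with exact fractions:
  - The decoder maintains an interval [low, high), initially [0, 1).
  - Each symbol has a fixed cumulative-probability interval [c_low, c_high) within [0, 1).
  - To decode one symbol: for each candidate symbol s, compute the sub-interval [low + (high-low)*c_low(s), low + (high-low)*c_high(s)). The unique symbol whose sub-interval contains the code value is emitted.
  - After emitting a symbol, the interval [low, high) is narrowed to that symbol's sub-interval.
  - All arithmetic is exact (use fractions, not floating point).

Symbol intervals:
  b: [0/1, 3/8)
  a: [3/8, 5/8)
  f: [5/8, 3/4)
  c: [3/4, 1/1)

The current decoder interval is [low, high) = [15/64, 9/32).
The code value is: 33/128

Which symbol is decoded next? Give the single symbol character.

Answer: a

Derivation:
Interval width = high − low = 9/32 − 15/64 = 3/64
Scaled code = (code − low) / width = (33/128 − 15/64) / 3/64 = 1/2
  b: [0/1, 3/8) 
  a: [3/8, 5/8) ← scaled code falls here ✓
  f: [5/8, 3/4) 
  c: [3/4, 1/1) 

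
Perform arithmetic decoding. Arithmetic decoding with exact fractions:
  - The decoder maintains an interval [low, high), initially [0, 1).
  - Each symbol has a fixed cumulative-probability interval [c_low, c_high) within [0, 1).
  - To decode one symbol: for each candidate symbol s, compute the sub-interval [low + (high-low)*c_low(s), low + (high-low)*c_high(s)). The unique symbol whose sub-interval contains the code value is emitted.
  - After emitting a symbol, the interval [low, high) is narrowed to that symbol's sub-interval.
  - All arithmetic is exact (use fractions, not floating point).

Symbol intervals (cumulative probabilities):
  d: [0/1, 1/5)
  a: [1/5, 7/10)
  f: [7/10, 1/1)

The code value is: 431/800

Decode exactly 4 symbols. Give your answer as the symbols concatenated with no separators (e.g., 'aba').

Answer: aaff

Derivation:
Step 1: interval [0/1, 1/1), width = 1/1 - 0/1 = 1/1
  'd': [0/1 + 1/1*0/1, 0/1 + 1/1*1/5) = [0/1, 1/5)
  'a': [0/1 + 1/1*1/5, 0/1 + 1/1*7/10) = [1/5, 7/10) <- contains code 431/800
  'f': [0/1 + 1/1*7/10, 0/1 + 1/1*1/1) = [7/10, 1/1)
  emit 'a', narrow to [1/5, 7/10)
Step 2: interval [1/5, 7/10), width = 7/10 - 1/5 = 1/2
  'd': [1/5 + 1/2*0/1, 1/5 + 1/2*1/5) = [1/5, 3/10)
  'a': [1/5 + 1/2*1/5, 1/5 + 1/2*7/10) = [3/10, 11/20) <- contains code 431/800
  'f': [1/5 + 1/2*7/10, 1/5 + 1/2*1/1) = [11/20, 7/10)
  emit 'a', narrow to [3/10, 11/20)
Step 3: interval [3/10, 11/20), width = 11/20 - 3/10 = 1/4
  'd': [3/10 + 1/4*0/1, 3/10 + 1/4*1/5) = [3/10, 7/20)
  'a': [3/10 + 1/4*1/5, 3/10 + 1/4*7/10) = [7/20, 19/40)
  'f': [3/10 + 1/4*7/10, 3/10 + 1/4*1/1) = [19/40, 11/20) <- contains code 431/800
  emit 'f', narrow to [19/40, 11/20)
Step 4: interval [19/40, 11/20), width = 11/20 - 19/40 = 3/40
  'd': [19/40 + 3/40*0/1, 19/40 + 3/40*1/5) = [19/40, 49/100)
  'a': [19/40 + 3/40*1/5, 19/40 + 3/40*7/10) = [49/100, 211/400)
  'f': [19/40 + 3/40*7/10, 19/40 + 3/40*1/1) = [211/400, 11/20) <- contains code 431/800
  emit 'f', narrow to [211/400, 11/20)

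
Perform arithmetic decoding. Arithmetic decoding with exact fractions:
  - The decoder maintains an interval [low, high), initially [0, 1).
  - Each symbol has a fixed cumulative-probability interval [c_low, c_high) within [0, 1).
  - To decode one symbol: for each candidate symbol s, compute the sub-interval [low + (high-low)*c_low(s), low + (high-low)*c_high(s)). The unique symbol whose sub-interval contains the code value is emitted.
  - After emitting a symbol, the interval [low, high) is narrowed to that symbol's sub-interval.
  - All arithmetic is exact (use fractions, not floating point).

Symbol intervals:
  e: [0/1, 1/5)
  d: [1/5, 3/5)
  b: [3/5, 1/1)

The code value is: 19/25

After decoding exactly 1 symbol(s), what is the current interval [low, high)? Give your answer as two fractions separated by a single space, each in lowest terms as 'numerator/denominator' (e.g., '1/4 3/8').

Answer: 3/5 1/1

Derivation:
Step 1: interval [0/1, 1/1), width = 1/1 - 0/1 = 1/1
  'e': [0/1 + 1/1*0/1, 0/1 + 1/1*1/5) = [0/1, 1/5)
  'd': [0/1 + 1/1*1/5, 0/1 + 1/1*3/5) = [1/5, 3/5)
  'b': [0/1 + 1/1*3/5, 0/1 + 1/1*1/1) = [3/5, 1/1) <- contains code 19/25
  emit 'b', narrow to [3/5, 1/1)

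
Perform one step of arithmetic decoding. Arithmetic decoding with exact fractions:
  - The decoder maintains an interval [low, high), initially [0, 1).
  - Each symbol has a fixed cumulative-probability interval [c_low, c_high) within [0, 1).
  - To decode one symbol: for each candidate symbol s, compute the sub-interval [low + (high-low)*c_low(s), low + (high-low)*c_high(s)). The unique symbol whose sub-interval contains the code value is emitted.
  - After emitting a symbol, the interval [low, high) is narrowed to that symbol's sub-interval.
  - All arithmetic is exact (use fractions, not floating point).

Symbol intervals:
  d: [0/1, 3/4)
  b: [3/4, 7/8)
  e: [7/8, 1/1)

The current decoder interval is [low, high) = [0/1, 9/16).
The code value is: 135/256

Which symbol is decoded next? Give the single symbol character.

Interval width = high − low = 9/16 − 0/1 = 9/16
Scaled code = (code − low) / width = (135/256 − 0/1) / 9/16 = 15/16
  d: [0/1, 3/4) 
  b: [3/4, 7/8) 
  e: [7/8, 1/1) ← scaled code falls here ✓

Answer: e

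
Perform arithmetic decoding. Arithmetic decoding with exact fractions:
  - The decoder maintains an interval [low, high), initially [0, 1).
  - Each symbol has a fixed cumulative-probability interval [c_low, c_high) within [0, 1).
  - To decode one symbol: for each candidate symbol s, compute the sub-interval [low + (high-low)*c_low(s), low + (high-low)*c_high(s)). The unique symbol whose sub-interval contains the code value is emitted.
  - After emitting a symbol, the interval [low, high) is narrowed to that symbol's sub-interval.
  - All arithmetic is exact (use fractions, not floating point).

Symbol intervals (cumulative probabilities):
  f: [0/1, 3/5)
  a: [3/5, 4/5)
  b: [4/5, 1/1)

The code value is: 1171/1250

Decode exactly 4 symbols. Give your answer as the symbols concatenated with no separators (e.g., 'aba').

Answer: bafa

Derivation:
Step 1: interval [0/1, 1/1), width = 1/1 - 0/1 = 1/1
  'f': [0/1 + 1/1*0/1, 0/1 + 1/1*3/5) = [0/1, 3/5)
  'a': [0/1 + 1/1*3/5, 0/1 + 1/1*4/5) = [3/5, 4/5)
  'b': [0/1 + 1/1*4/5, 0/1 + 1/1*1/1) = [4/5, 1/1) <- contains code 1171/1250
  emit 'b', narrow to [4/5, 1/1)
Step 2: interval [4/5, 1/1), width = 1/1 - 4/5 = 1/5
  'f': [4/5 + 1/5*0/1, 4/5 + 1/5*3/5) = [4/5, 23/25)
  'a': [4/5 + 1/5*3/5, 4/5 + 1/5*4/5) = [23/25, 24/25) <- contains code 1171/1250
  'b': [4/5 + 1/5*4/5, 4/5 + 1/5*1/1) = [24/25, 1/1)
  emit 'a', narrow to [23/25, 24/25)
Step 3: interval [23/25, 24/25), width = 24/25 - 23/25 = 1/25
  'f': [23/25 + 1/25*0/1, 23/25 + 1/25*3/5) = [23/25, 118/125) <- contains code 1171/1250
  'a': [23/25 + 1/25*3/5, 23/25 + 1/25*4/5) = [118/125, 119/125)
  'b': [23/25 + 1/25*4/5, 23/25 + 1/25*1/1) = [119/125, 24/25)
  emit 'f', narrow to [23/25, 118/125)
Step 4: interval [23/25, 118/125), width = 118/125 - 23/25 = 3/125
  'f': [23/25 + 3/125*0/1, 23/25 + 3/125*3/5) = [23/25, 584/625)
  'a': [23/25 + 3/125*3/5, 23/25 + 3/125*4/5) = [584/625, 587/625) <- contains code 1171/1250
  'b': [23/25 + 3/125*4/5, 23/25 + 3/125*1/1) = [587/625, 118/125)
  emit 'a', narrow to [584/625, 587/625)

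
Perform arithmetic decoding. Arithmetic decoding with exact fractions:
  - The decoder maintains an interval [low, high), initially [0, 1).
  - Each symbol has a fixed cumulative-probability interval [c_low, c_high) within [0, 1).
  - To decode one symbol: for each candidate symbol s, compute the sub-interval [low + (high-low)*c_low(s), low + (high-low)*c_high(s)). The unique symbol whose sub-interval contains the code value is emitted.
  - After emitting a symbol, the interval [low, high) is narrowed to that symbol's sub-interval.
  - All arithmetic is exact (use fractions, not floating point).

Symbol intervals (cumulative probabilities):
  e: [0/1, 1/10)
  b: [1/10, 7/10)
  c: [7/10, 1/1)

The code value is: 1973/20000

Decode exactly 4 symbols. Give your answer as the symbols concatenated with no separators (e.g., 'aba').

Answer: eccc

Derivation:
Step 1: interval [0/1, 1/1), width = 1/1 - 0/1 = 1/1
  'e': [0/1 + 1/1*0/1, 0/1 + 1/1*1/10) = [0/1, 1/10) <- contains code 1973/20000
  'b': [0/1 + 1/1*1/10, 0/1 + 1/1*7/10) = [1/10, 7/10)
  'c': [0/1 + 1/1*7/10, 0/1 + 1/1*1/1) = [7/10, 1/1)
  emit 'e', narrow to [0/1, 1/10)
Step 2: interval [0/1, 1/10), width = 1/10 - 0/1 = 1/10
  'e': [0/1 + 1/10*0/1, 0/1 + 1/10*1/10) = [0/1, 1/100)
  'b': [0/1 + 1/10*1/10, 0/1 + 1/10*7/10) = [1/100, 7/100)
  'c': [0/1 + 1/10*7/10, 0/1 + 1/10*1/1) = [7/100, 1/10) <- contains code 1973/20000
  emit 'c', narrow to [7/100, 1/10)
Step 3: interval [7/100, 1/10), width = 1/10 - 7/100 = 3/100
  'e': [7/100 + 3/100*0/1, 7/100 + 3/100*1/10) = [7/100, 73/1000)
  'b': [7/100 + 3/100*1/10, 7/100 + 3/100*7/10) = [73/1000, 91/1000)
  'c': [7/100 + 3/100*7/10, 7/100 + 3/100*1/1) = [91/1000, 1/10) <- contains code 1973/20000
  emit 'c', narrow to [91/1000, 1/10)
Step 4: interval [91/1000, 1/10), width = 1/10 - 91/1000 = 9/1000
  'e': [91/1000 + 9/1000*0/1, 91/1000 + 9/1000*1/10) = [91/1000, 919/10000)
  'b': [91/1000 + 9/1000*1/10, 91/1000 + 9/1000*7/10) = [919/10000, 973/10000)
  'c': [91/1000 + 9/1000*7/10, 91/1000 + 9/1000*1/1) = [973/10000, 1/10) <- contains code 1973/20000
  emit 'c', narrow to [973/10000, 1/10)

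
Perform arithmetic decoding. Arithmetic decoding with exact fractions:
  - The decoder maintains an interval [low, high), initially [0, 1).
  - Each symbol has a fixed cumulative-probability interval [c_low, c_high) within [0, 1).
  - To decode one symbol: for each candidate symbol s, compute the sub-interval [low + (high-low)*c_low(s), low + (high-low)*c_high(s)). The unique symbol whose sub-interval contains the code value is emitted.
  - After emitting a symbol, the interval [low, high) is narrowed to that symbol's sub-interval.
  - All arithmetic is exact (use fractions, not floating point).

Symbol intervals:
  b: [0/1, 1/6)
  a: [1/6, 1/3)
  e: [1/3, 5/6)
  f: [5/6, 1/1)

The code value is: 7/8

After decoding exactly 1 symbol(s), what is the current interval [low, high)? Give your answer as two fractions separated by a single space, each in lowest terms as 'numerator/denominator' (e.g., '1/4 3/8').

Answer: 5/6 1/1

Derivation:
Step 1: interval [0/1, 1/1), width = 1/1 - 0/1 = 1/1
  'b': [0/1 + 1/1*0/1, 0/1 + 1/1*1/6) = [0/1, 1/6)
  'a': [0/1 + 1/1*1/6, 0/1 + 1/1*1/3) = [1/6, 1/3)
  'e': [0/1 + 1/1*1/3, 0/1 + 1/1*5/6) = [1/3, 5/6)
  'f': [0/1 + 1/1*5/6, 0/1 + 1/1*1/1) = [5/6, 1/1) <- contains code 7/8
  emit 'f', narrow to [5/6, 1/1)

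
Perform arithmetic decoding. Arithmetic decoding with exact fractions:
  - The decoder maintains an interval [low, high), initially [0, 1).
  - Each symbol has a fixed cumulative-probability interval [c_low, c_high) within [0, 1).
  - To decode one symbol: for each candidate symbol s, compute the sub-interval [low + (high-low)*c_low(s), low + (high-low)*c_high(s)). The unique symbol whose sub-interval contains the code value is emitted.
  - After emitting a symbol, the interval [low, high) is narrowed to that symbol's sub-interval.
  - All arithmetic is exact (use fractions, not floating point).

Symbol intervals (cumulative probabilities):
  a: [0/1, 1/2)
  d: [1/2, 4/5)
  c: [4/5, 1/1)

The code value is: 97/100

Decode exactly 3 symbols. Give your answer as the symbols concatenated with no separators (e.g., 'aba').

Answer: cca

Derivation:
Step 1: interval [0/1, 1/1), width = 1/1 - 0/1 = 1/1
  'a': [0/1 + 1/1*0/1, 0/1 + 1/1*1/2) = [0/1, 1/2)
  'd': [0/1 + 1/1*1/2, 0/1 + 1/1*4/5) = [1/2, 4/5)
  'c': [0/1 + 1/1*4/5, 0/1 + 1/1*1/1) = [4/5, 1/1) <- contains code 97/100
  emit 'c', narrow to [4/5, 1/1)
Step 2: interval [4/5, 1/1), width = 1/1 - 4/5 = 1/5
  'a': [4/5 + 1/5*0/1, 4/5 + 1/5*1/2) = [4/5, 9/10)
  'd': [4/5 + 1/5*1/2, 4/5 + 1/5*4/5) = [9/10, 24/25)
  'c': [4/5 + 1/5*4/5, 4/5 + 1/5*1/1) = [24/25, 1/1) <- contains code 97/100
  emit 'c', narrow to [24/25, 1/1)
Step 3: interval [24/25, 1/1), width = 1/1 - 24/25 = 1/25
  'a': [24/25 + 1/25*0/1, 24/25 + 1/25*1/2) = [24/25, 49/50) <- contains code 97/100
  'd': [24/25 + 1/25*1/2, 24/25 + 1/25*4/5) = [49/50, 124/125)
  'c': [24/25 + 1/25*4/5, 24/25 + 1/25*1/1) = [124/125, 1/1)
  emit 'a', narrow to [24/25, 49/50)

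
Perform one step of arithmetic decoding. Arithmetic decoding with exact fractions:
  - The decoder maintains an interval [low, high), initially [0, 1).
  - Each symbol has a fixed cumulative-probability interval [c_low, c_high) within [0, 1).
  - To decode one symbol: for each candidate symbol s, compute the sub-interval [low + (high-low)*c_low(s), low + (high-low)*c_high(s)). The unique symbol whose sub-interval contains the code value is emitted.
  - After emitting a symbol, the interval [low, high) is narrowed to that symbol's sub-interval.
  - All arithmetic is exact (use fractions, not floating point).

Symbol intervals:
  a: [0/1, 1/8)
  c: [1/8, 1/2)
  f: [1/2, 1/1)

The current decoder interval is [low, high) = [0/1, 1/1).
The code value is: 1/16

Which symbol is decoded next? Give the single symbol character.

Interval width = high − low = 1/1 − 0/1 = 1/1
Scaled code = (code − low) / width = (1/16 − 0/1) / 1/1 = 1/16
  a: [0/1, 1/8) ← scaled code falls here ✓
  c: [1/8, 1/2) 
  f: [1/2, 1/1) 

Answer: a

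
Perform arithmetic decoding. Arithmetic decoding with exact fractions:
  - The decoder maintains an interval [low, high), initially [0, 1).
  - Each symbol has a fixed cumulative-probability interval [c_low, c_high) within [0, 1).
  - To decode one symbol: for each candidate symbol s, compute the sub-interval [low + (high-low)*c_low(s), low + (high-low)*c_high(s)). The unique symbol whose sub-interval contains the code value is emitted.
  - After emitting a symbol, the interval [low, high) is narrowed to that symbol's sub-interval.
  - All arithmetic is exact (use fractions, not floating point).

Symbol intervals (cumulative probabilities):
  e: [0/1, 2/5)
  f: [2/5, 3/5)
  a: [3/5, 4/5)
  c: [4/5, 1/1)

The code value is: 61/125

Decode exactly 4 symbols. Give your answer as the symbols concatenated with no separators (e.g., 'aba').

Answer: ffef

Derivation:
Step 1: interval [0/1, 1/1), width = 1/1 - 0/1 = 1/1
  'e': [0/1 + 1/1*0/1, 0/1 + 1/1*2/5) = [0/1, 2/5)
  'f': [0/1 + 1/1*2/5, 0/1 + 1/1*3/5) = [2/5, 3/5) <- contains code 61/125
  'a': [0/1 + 1/1*3/5, 0/1 + 1/1*4/5) = [3/5, 4/5)
  'c': [0/1 + 1/1*4/5, 0/1 + 1/1*1/1) = [4/5, 1/1)
  emit 'f', narrow to [2/5, 3/5)
Step 2: interval [2/5, 3/5), width = 3/5 - 2/5 = 1/5
  'e': [2/5 + 1/5*0/1, 2/5 + 1/5*2/5) = [2/5, 12/25)
  'f': [2/5 + 1/5*2/5, 2/5 + 1/5*3/5) = [12/25, 13/25) <- contains code 61/125
  'a': [2/5 + 1/5*3/5, 2/5 + 1/5*4/5) = [13/25, 14/25)
  'c': [2/5 + 1/5*4/5, 2/5 + 1/5*1/1) = [14/25, 3/5)
  emit 'f', narrow to [12/25, 13/25)
Step 3: interval [12/25, 13/25), width = 13/25 - 12/25 = 1/25
  'e': [12/25 + 1/25*0/1, 12/25 + 1/25*2/5) = [12/25, 62/125) <- contains code 61/125
  'f': [12/25 + 1/25*2/5, 12/25 + 1/25*3/5) = [62/125, 63/125)
  'a': [12/25 + 1/25*3/5, 12/25 + 1/25*4/5) = [63/125, 64/125)
  'c': [12/25 + 1/25*4/5, 12/25 + 1/25*1/1) = [64/125, 13/25)
  emit 'e', narrow to [12/25, 62/125)
Step 4: interval [12/25, 62/125), width = 62/125 - 12/25 = 2/125
  'e': [12/25 + 2/125*0/1, 12/25 + 2/125*2/5) = [12/25, 304/625)
  'f': [12/25 + 2/125*2/5, 12/25 + 2/125*3/5) = [304/625, 306/625) <- contains code 61/125
  'a': [12/25 + 2/125*3/5, 12/25 + 2/125*4/5) = [306/625, 308/625)
  'c': [12/25 + 2/125*4/5, 12/25 + 2/125*1/1) = [308/625, 62/125)
  emit 'f', narrow to [304/625, 306/625)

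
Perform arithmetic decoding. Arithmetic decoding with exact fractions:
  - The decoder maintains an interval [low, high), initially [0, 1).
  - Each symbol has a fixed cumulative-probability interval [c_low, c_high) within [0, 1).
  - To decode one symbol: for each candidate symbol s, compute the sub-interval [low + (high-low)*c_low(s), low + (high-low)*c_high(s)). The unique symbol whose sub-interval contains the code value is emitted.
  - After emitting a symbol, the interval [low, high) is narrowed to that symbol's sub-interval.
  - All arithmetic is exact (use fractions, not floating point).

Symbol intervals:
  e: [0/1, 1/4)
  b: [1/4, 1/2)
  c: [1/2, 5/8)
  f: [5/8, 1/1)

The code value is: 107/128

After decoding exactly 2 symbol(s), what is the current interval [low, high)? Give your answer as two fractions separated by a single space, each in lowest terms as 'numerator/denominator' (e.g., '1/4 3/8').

Answer: 13/16 55/64

Derivation:
Step 1: interval [0/1, 1/1), width = 1/1 - 0/1 = 1/1
  'e': [0/1 + 1/1*0/1, 0/1 + 1/1*1/4) = [0/1, 1/4)
  'b': [0/1 + 1/1*1/4, 0/1 + 1/1*1/2) = [1/4, 1/2)
  'c': [0/1 + 1/1*1/2, 0/1 + 1/1*5/8) = [1/2, 5/8)
  'f': [0/1 + 1/1*5/8, 0/1 + 1/1*1/1) = [5/8, 1/1) <- contains code 107/128
  emit 'f', narrow to [5/8, 1/1)
Step 2: interval [5/8, 1/1), width = 1/1 - 5/8 = 3/8
  'e': [5/8 + 3/8*0/1, 5/8 + 3/8*1/4) = [5/8, 23/32)
  'b': [5/8 + 3/8*1/4, 5/8 + 3/8*1/2) = [23/32, 13/16)
  'c': [5/8 + 3/8*1/2, 5/8 + 3/8*5/8) = [13/16, 55/64) <- contains code 107/128
  'f': [5/8 + 3/8*5/8, 5/8 + 3/8*1/1) = [55/64, 1/1)
  emit 'c', narrow to [13/16, 55/64)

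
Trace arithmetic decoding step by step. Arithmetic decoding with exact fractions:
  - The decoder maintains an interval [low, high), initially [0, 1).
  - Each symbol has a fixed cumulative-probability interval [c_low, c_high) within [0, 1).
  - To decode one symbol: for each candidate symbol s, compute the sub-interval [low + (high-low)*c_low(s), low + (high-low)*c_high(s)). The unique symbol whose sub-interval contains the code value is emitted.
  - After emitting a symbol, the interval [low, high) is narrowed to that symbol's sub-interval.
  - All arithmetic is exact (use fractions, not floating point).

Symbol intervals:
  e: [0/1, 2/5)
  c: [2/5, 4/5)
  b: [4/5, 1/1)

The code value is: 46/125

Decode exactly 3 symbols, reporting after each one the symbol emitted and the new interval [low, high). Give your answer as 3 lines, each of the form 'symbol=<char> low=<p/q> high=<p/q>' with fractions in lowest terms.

Answer: symbol=e low=0/1 high=2/5
symbol=b low=8/25 high=2/5
symbol=c low=44/125 high=48/125

Derivation:
Step 1: interval [0/1, 1/1), width = 1/1 - 0/1 = 1/1
  'e': [0/1 + 1/1*0/1, 0/1 + 1/1*2/5) = [0/1, 2/5) <- contains code 46/125
  'c': [0/1 + 1/1*2/5, 0/1 + 1/1*4/5) = [2/5, 4/5)
  'b': [0/1 + 1/1*4/5, 0/1 + 1/1*1/1) = [4/5, 1/1)
  emit 'e', narrow to [0/1, 2/5)
Step 2: interval [0/1, 2/5), width = 2/5 - 0/1 = 2/5
  'e': [0/1 + 2/5*0/1, 0/1 + 2/5*2/5) = [0/1, 4/25)
  'c': [0/1 + 2/5*2/5, 0/1 + 2/5*4/5) = [4/25, 8/25)
  'b': [0/1 + 2/5*4/5, 0/1 + 2/5*1/1) = [8/25, 2/5) <- contains code 46/125
  emit 'b', narrow to [8/25, 2/5)
Step 3: interval [8/25, 2/5), width = 2/5 - 8/25 = 2/25
  'e': [8/25 + 2/25*0/1, 8/25 + 2/25*2/5) = [8/25, 44/125)
  'c': [8/25 + 2/25*2/5, 8/25 + 2/25*4/5) = [44/125, 48/125) <- contains code 46/125
  'b': [8/25 + 2/25*4/5, 8/25 + 2/25*1/1) = [48/125, 2/5)
  emit 'c', narrow to [44/125, 48/125)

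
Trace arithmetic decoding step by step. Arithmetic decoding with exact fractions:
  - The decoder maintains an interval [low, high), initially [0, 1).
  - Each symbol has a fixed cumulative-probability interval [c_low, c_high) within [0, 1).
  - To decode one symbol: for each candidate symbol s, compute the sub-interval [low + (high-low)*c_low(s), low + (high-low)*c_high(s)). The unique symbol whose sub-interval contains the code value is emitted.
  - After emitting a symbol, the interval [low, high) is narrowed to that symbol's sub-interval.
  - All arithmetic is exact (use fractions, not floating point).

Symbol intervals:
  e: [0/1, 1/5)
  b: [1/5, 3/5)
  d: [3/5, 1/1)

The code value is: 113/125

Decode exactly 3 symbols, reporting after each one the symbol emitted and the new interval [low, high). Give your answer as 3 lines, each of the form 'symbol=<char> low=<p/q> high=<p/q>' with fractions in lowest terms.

Answer: symbol=d low=3/5 high=1/1
symbol=d low=21/25 high=1/1
symbol=b low=109/125 high=117/125

Derivation:
Step 1: interval [0/1, 1/1), width = 1/1 - 0/1 = 1/1
  'e': [0/1 + 1/1*0/1, 0/1 + 1/1*1/5) = [0/1, 1/5)
  'b': [0/1 + 1/1*1/5, 0/1 + 1/1*3/5) = [1/5, 3/5)
  'd': [0/1 + 1/1*3/5, 0/1 + 1/1*1/1) = [3/5, 1/1) <- contains code 113/125
  emit 'd', narrow to [3/5, 1/1)
Step 2: interval [3/5, 1/1), width = 1/1 - 3/5 = 2/5
  'e': [3/5 + 2/5*0/1, 3/5 + 2/5*1/5) = [3/5, 17/25)
  'b': [3/5 + 2/5*1/5, 3/5 + 2/5*3/5) = [17/25, 21/25)
  'd': [3/5 + 2/5*3/5, 3/5 + 2/5*1/1) = [21/25, 1/1) <- contains code 113/125
  emit 'd', narrow to [21/25, 1/1)
Step 3: interval [21/25, 1/1), width = 1/1 - 21/25 = 4/25
  'e': [21/25 + 4/25*0/1, 21/25 + 4/25*1/5) = [21/25, 109/125)
  'b': [21/25 + 4/25*1/5, 21/25 + 4/25*3/5) = [109/125, 117/125) <- contains code 113/125
  'd': [21/25 + 4/25*3/5, 21/25 + 4/25*1/1) = [117/125, 1/1)
  emit 'b', narrow to [109/125, 117/125)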